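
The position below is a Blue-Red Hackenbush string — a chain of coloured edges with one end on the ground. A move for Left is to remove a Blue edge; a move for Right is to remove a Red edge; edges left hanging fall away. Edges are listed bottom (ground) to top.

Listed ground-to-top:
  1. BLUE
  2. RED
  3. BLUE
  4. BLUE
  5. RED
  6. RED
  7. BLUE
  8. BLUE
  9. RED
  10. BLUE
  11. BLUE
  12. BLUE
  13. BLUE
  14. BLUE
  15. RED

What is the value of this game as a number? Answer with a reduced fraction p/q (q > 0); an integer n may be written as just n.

Build val(s[:k]) for k = 1..15, string s = BLUE RED BLUE BLUE RED RED BLUE BLUE RED BLUE BLUE BLUE BLUE BLUE RED.
B: Left { 0 }, Right { (no moves) } so simplest 1
BR: Left { 0 }, Right { 1 } so simplest 1/2
BRB: Left { 0 1/2 }, Right { 1 } so simplest 3/4
BRBB: Left { 0 1/2 3/4 }, Right { 1 } so simplest 7/8
BRBBR: Left { 0 1/2 3/4 }, Right { 7/8 1 } so simplest 13/16
BRBBRR: Left { 0 1/2 3/4 }, Right { 13/16 7/8 1 } so simplest 25/32
BRBBRRB: Left { 0 1/2 3/4 25/32 }, Right { 13/16 7/8 1 } so simplest 51/64
BRBBRRBB: Left { 0 1/2 3/4 25/32 51/64 }, Right { 13/16 7/8 1 } so simplest 103/128
BRBBRRBBR: Left { 0 1/2 3/4 25/32 51/64 }, Right { 103/128 13/16 7/8 1 } so simplest 205/256
BRBBRRBBRB: Left { 0 1/2 3/4 25/32 51/64 205/256 }, Right { 103/128 13/16 7/8 1 } so simplest 411/512
BRBBRRBBRBB: Left { 0 1/2 3/4 25/32 51/64 205/256 411/512 }, Right { 103/128 13/16 7/8 1 } so simplest 823/1024
BRBBRRBBRBBB: Left { 0 1/2 3/4 25/32 51/64 205/256 411/512 823/1024 }, Right { 103/128 13/16 7/8 1 } so simplest 1647/2048
BRBBRRBBRBBBB: Left { 0 1/2 3/4 25/32 51/64 205/256 411/512 823/1024 1647/2048 }, Right { 103/128 13/16 7/8 1 } so simplest 3295/4096
BRBBRRBBRBBBBB: Left { 0 1/2 3/4 25/32 51/64 205/256 411/512 823/1024 1647/2048 3295/4096 }, Right { 103/128 13/16 7/8 1 } so simplest 6591/8192
BRBBRRBBRBBBBBR: Left { 0 1/2 3/4 25/32 51/64 205/256 411/512 823/1024 1647/2048 3295/4096 }, Right { 6591/8192 103/128 13/16 7/8 1 } so simplest 13181/16384

13181/16384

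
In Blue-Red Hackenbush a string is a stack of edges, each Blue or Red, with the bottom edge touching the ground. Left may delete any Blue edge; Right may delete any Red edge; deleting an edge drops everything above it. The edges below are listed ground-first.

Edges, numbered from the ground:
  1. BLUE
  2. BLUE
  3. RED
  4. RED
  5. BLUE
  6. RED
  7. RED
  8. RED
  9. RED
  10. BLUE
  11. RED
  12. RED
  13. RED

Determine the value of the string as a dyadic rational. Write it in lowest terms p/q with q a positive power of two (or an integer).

2577/2048

value_1 [B]  L=[0]  R=[]  => 1
value_2 [BB]  L=[0, 1]  R=[]  => 2
value_3 [BBR]  L=[0, 1]  R=[2]  => 3/2
value_4 [BBRR]  L=[0, 1]  R=[3/2, 2]  => 5/4
value_5 [BBRRB]  L=[0, 1, 5/4]  R=[3/2, 2]  => 11/8
value_6 [BBRRBR]  L=[0, 1, 5/4]  R=[11/8, 3/2, 2]  => 21/16
value_7 [BBRRBRR]  L=[0, 1, 5/4]  R=[21/16, 11/8, 3/2, 2]  => 41/32
value_8 [BBRRBRRR]  L=[0, 1, 5/4]  R=[41/32, 21/16, 11/8, 3/2, 2]  => 81/64
value_9 [BBRRBRRRR]  L=[0, 1, 5/4]  R=[81/64, 41/32, 21/16, 11/8, 3/2, 2]  => 161/128
value_10 [BBRRBRRRRB]  L=[0, 1, 5/4, 161/128]  R=[81/64, 41/32, 21/16, 11/8, 3/2, 2]  => 323/256
value_11 [BBRRBRRRRBR]  L=[0, 1, 5/4, 161/128]  R=[323/256, 81/64, 41/32, 21/16, 11/8, 3/2, 2]  => 645/512
value_12 [BBRRBRRRRBRR]  L=[0, 1, 5/4, 161/128]  R=[645/512, 323/256, 81/64, 41/32, 21/16, 11/8, 3/2, 2]  => 1289/1024
value_13 [BBRRBRRRRBRRR]  L=[0, 1, 5/4, 161/128]  R=[1289/1024, 645/512, 323/256, 81/64, 41/32, 21/16, 11/8, 3/2, 2]  => 2577/2048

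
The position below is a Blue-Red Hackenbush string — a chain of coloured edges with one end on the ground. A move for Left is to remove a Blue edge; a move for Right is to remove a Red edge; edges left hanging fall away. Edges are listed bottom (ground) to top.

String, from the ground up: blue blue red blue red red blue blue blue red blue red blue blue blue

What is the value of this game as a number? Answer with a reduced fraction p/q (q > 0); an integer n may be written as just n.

Recurse on prefixes of the 15-edge string blue blue red blue red red blue blue blue red blue red blue blue blue:
b: Left { 0 }, Right { (no moves) } ⇒ simplest 1
bb: Left { 0 1 }, Right { (no moves) } ⇒ simplest 2
bbr: Left { 0 1 }, Right { 2 } ⇒ simplest 3/2
bbrb: Left { 0 1 3/2 }, Right { 2 } ⇒ simplest 7/4
bbrbr: Left { 0 1 3/2 }, Right { 7/4 2 } ⇒ simplest 13/8
bbrbrr: Left { 0 1 3/2 }, Right { 13/8 7/4 2 } ⇒ simplest 25/16
bbrbrrb: Left { 0 1 3/2 25/16 }, Right { 13/8 7/4 2 } ⇒ simplest 51/32
bbrbrrbb: Left { 0 1 3/2 25/16 51/32 }, Right { 13/8 7/4 2 } ⇒ simplest 103/64
bbrbrrbbb: Left { 0 1 3/2 25/16 51/32 103/64 }, Right { 13/8 7/4 2 } ⇒ simplest 207/128
bbrbrrbbbr: Left { 0 1 3/2 25/16 51/32 103/64 }, Right { 207/128 13/8 7/4 2 } ⇒ simplest 413/256
bbrbrrbbbrb: Left { 0 1 3/2 25/16 51/32 103/64 413/256 }, Right { 207/128 13/8 7/4 2 } ⇒ simplest 827/512
bbrbrrbbbrbr: Left { 0 1 3/2 25/16 51/32 103/64 413/256 }, Right { 827/512 207/128 13/8 7/4 2 } ⇒ simplest 1653/1024
bbrbrrbbbrbrb: Left { 0 1 3/2 25/16 51/32 103/64 413/256 1653/1024 }, Right { 827/512 207/128 13/8 7/4 2 } ⇒ simplest 3307/2048
bbrbrrbbbrbrbb: Left { 0 1 3/2 25/16 51/32 103/64 413/256 1653/1024 3307/2048 }, Right { 827/512 207/128 13/8 7/4 2 } ⇒ simplest 6615/4096
bbrbrrbbbrbrbbb: Left { 0 1 3/2 25/16 51/32 103/64 413/256 1653/1024 3307/2048 6615/4096 }, Right { 827/512 207/128 13/8 7/4 2 } ⇒ simplest 13231/8192

13231/8192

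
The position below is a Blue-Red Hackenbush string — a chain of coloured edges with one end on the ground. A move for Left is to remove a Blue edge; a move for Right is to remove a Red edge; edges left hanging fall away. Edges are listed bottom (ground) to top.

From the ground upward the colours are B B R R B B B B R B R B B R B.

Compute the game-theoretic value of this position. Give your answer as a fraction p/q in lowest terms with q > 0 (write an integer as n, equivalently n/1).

12123/8192

Prefix values for B B R R B B B B R B R B B R B via {L|R} + simplicity:
edge 1 of 15 (B): { 0 | none } so 1
edge 2 of 15 (B): { 0,1 | none } so 2
edge 3 of 15 (R): { 0,1 | 2 } so 3/2
edge 4 of 15 (R): { 0,1 | 3/2,2 } so 5/4
edge 5 of 15 (B): { 0,1,5/4 | 3/2,2 } so 11/8
edge 6 of 15 (B): { 0,1,5/4,11/8 | 3/2,2 } so 23/16
edge 7 of 15 (B): { 0,1,5/4,11/8,23/16 | 3/2,2 } so 47/32
edge 8 of 15 (B): { 0,1,5/4,11/8,23/16,47/32 | 3/2,2 } so 95/64
edge 9 of 15 (R): { 0,1,5/4,11/8,23/16,47/32 | 95/64,3/2,2 } so 189/128
edge 10 of 15 (B): { 0,1,5/4,11/8,23/16,47/32,189/128 | 95/64,3/2,2 } so 379/256
edge 11 of 15 (R): { 0,1,5/4,11/8,23/16,47/32,189/128 | 379/256,95/64,3/2,2 } so 757/512
edge 12 of 15 (B): { 0,1,5/4,11/8,23/16,47/32,189/128,757/512 | 379/256,95/64,3/2,2 } so 1515/1024
edge 13 of 15 (B): { 0,1,5/4,11/8,23/16,47/32,189/128,757/512,1515/1024 | 379/256,95/64,3/2,2 } so 3031/2048
edge 14 of 15 (R): { 0,1,5/4,11/8,23/16,47/32,189/128,757/512,1515/1024 | 3031/2048,379/256,95/64,3/2,2 } so 6061/4096
edge 15 of 15 (B): { 0,1,5/4,11/8,23/16,47/32,189/128,757/512,1515/1024,6061/4096 | 3031/2048,379/256,95/64,3/2,2 } so 12123/8192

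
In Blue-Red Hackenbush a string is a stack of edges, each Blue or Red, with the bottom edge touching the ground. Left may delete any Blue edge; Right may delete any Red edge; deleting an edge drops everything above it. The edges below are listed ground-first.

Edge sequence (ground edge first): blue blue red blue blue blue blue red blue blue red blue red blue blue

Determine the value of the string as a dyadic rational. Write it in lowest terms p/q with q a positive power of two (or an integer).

16087/8192

b: Left { 0 }, Right { — } → simplest 1
bb: Left { 0; 1 }, Right { — } → simplest 2
bbr: Left { 0; 1 }, Right { 2 } → simplest 3/2
bbrb: Left { 0; 1; 3/2 }, Right { 2 } → simplest 7/4
bbrbb: Left { 0; 1; 3/2; 7/4 }, Right { 2 } → simplest 15/8
bbrbbb: Left { 0; 1; 3/2; 7/4; 15/8 }, Right { 2 } → simplest 31/16
bbrbbbb: Left { 0; 1; 3/2; 7/4; 15/8; 31/16 }, Right { 2 } → simplest 63/32
bbrbbbbr: Left { 0; 1; 3/2; 7/4; 15/8; 31/16 }, Right { 63/32; 2 } → simplest 125/64
bbrbbbbrb: Left { 0; 1; 3/2; 7/4; 15/8; 31/16; 125/64 }, Right { 63/32; 2 } → simplest 251/128
bbrbbbbrbb: Left { 0; 1; 3/2; 7/4; 15/8; 31/16; 125/64; 251/128 }, Right { 63/32; 2 } → simplest 503/256
bbrbbbbrbbr: Left { 0; 1; 3/2; 7/4; 15/8; 31/16; 125/64; 251/128 }, Right { 503/256; 63/32; 2 } → simplest 1005/512
bbrbbbbrbbrb: Left { 0; 1; 3/2; 7/4; 15/8; 31/16; 125/64; 251/128; 1005/512 }, Right { 503/256; 63/32; 2 } → simplest 2011/1024
bbrbbbbrbbrbr: Left { 0; 1; 3/2; 7/4; 15/8; 31/16; 125/64; 251/128; 1005/512 }, Right { 2011/1024; 503/256; 63/32; 2 } → simplest 4021/2048
bbrbbbbrbbrbrb: Left { 0; 1; 3/2; 7/4; 15/8; 31/16; 125/64; 251/128; 1005/512; 4021/2048 }, Right { 2011/1024; 503/256; 63/32; 2 } → simplest 8043/4096
bbrbbbbrbbrbrbb: Left { 0; 1; 3/2; 7/4; 15/8; 31/16; 125/64; 251/128; 1005/512; 4021/2048; 8043/4096 }, Right { 2011/1024; 503/256; 63/32; 2 } → simplest 16087/8192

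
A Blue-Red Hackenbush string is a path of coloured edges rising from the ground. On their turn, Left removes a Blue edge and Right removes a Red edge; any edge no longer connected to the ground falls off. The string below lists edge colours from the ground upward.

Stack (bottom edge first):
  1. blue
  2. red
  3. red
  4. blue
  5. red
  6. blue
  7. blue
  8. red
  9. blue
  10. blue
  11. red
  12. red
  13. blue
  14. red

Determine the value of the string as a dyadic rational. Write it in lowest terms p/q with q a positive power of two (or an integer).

Build g(s[:k]) for k = 1..14, string s = blue red red blue red blue blue red blue blue red red blue red.
step 1: add blue to get b; options L={ 0 } R={ — } — 1
step 2: add red to get br; options L={ 0 } R={ 1 } — 1/2
step 3: add red to get brr; options L={ 0 } R={ 1/2; 1 } — 1/4
step 4: add blue to get brrb; options L={ 0; 1/4 } R={ 1/2; 1 } — 3/8
step 5: add red to get brrbr; options L={ 0; 1/4 } R={ 3/8; 1/2; 1 } — 5/16
step 6: add blue to get brrbrb; options L={ 0; 1/4; 5/16 } R={ 3/8; 1/2; 1 } — 11/32
step 7: add blue to get brrbrbb; options L={ 0; 1/4; 5/16; 11/32 } R={ 3/8; 1/2; 1 } — 23/64
step 8: add red to get brrbrbbr; options L={ 0; 1/4; 5/16; 11/32 } R={ 23/64; 3/8; 1/2; 1 } — 45/128
step 9: add blue to get brrbrbbrb; options L={ 0; 1/4; 5/16; 11/32; 45/128 } R={ 23/64; 3/8; 1/2; 1 } — 91/256
step 10: add blue to get brrbrbbrbb; options L={ 0; 1/4; 5/16; 11/32; 45/128; 91/256 } R={ 23/64; 3/8; 1/2; 1 } — 183/512
step 11: add red to get brrbrbbrbbr; options L={ 0; 1/4; 5/16; 11/32; 45/128; 91/256 } R={ 183/512; 23/64; 3/8; 1/2; 1 } — 365/1024
step 12: add red to get brrbrbbrbbrr; options L={ 0; 1/4; 5/16; 11/32; 45/128; 91/256 } R={ 365/1024; 183/512; 23/64; 3/8; 1/2; 1 } — 729/2048
step 13: add blue to get brrbrbbrbbrrb; options L={ 0; 1/4; 5/16; 11/32; 45/128; 91/256; 729/2048 } R={ 365/1024; 183/512; 23/64; 3/8; 1/2; 1 } — 1459/4096
step 14: add red to get brrbrbbrbbrrbr; options L={ 0; 1/4; 5/16; 11/32; 45/128; 91/256; 729/2048 } R={ 1459/4096; 365/1024; 183/512; 23/64; 3/8; 1/2; 1 } — 2917/8192

2917/8192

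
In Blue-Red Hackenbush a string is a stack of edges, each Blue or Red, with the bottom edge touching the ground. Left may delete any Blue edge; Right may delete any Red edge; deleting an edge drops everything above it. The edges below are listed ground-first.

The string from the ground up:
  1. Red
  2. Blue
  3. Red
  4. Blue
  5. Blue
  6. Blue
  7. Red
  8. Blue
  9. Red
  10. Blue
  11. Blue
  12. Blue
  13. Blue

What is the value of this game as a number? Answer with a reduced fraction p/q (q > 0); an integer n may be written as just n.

edge 1 of 13 (Red): { (no moves) | 0 } = -1
edge 2 of 13 (Blue): { -1 | 0 } = -1/2
edge 3 of 13 (Red): { -1 | -1/2; 0 } = -3/4
edge 4 of 13 (Blue): { -1; -3/4 | -1/2; 0 } = -5/8
edge 5 of 13 (Blue): { -1; -3/4; -5/8 | -1/2; 0 } = -9/16
edge 6 of 13 (Blue): { -1; -3/4; -5/8; -9/16 | -1/2; 0 } = -17/32
edge 7 of 13 (Red): { -1; -3/4; -5/8; -9/16 | -17/32; -1/2; 0 } = -35/64
edge 8 of 13 (Blue): { -1; -3/4; -5/8; -9/16; -35/64 | -17/32; -1/2; 0 } = -69/128
edge 9 of 13 (Red): { -1; -3/4; -5/8; -9/16; -35/64 | -69/128; -17/32; -1/2; 0 } = -139/256
edge 10 of 13 (Blue): { -1; -3/4; -5/8; -9/16; -35/64; -139/256 | -69/128; -17/32; -1/2; 0 } = -277/512
edge 11 of 13 (Blue): { -1; -3/4; -5/8; -9/16; -35/64; -139/256; -277/512 | -69/128; -17/32; -1/2; 0 } = -553/1024
edge 12 of 13 (Blue): { -1; -3/4; -5/8; -9/16; -35/64; -139/256; -277/512; -553/1024 | -69/128; -17/32; -1/2; 0 } = -1105/2048
edge 13 of 13 (Blue): { -1; -3/4; -5/8; -9/16; -35/64; -139/256; -277/512; -553/1024; -1105/2048 | -69/128; -17/32; -1/2; 0 } = -2209/4096

-2209/4096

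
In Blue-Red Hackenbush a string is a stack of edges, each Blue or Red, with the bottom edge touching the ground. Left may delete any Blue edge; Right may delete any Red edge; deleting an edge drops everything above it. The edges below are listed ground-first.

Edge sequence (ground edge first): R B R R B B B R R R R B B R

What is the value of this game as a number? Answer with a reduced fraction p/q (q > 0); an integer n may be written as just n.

-6387/8192

Build val(s[:k]) for k = 1..14, string s = R B R R B B B R R R R B B R.
1 of 14 · R · max L −∞ · min R 0 so -1
2 of 14 · RB · max L -1 · min R 0 so -1/2
3 of 14 · RBR · max L -1 · min R -1/2 so -3/4
4 of 14 · RBRR · max L -1 · min R -3/4 so -7/8
5 of 14 · RBRRB · max L -7/8 · min R -3/4 so -13/16
6 of 14 · RBRRBB · max L -13/16 · min R -3/4 so -25/32
7 of 14 · RBRRBBB · max L -25/32 · min R -3/4 so -49/64
8 of 14 · RBRRBBBR · max L -25/32 · min R -49/64 so -99/128
9 of 14 · RBRRBBBRR · max L -25/32 · min R -99/128 so -199/256
10 of 14 · RBRRBBBRRR · max L -25/32 · min R -199/256 so -399/512
11 of 14 · RBRRBBBRRRR · max L -25/32 · min R -399/512 so -799/1024
12 of 14 · RBRRBBBRRRRB · max L -799/1024 · min R -399/512 so -1597/2048
13 of 14 · RBRRBBBRRRRBB · max L -1597/2048 · min R -399/512 so -3193/4096
14 of 14 · RBRRBBBRRRRBBR · max L -1597/2048 · min R -3193/4096 so -6387/8192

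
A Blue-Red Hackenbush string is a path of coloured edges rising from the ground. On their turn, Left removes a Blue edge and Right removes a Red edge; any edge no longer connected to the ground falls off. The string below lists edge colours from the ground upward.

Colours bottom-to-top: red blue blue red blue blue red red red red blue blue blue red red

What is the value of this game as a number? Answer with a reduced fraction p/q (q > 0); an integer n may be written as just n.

Build value(s[:k]) for k = 1..15, string s = red blue blue red blue blue red red red red blue blue blue red red.
value_1 [r]  L=[∅]  R=[0]  = -1
value_2 [rb]  L=[-1]  R=[0]  = -1/2
value_3 [rbb]  L=[-1 -1/2]  R=[0]  = -1/4
value_4 [rbbr]  L=[-1 -1/2]  R=[-1/4 0]  = -3/8
value_5 [rbbrb]  L=[-1 -1/2 -3/8]  R=[-1/4 0]  = -5/16
value_6 [rbbrbb]  L=[-1 -1/2 -3/8 -5/16]  R=[-1/4 0]  = -9/32
value_7 [rbbrbbr]  L=[-1 -1/2 -3/8 -5/16]  R=[-9/32 -1/4 0]  = -19/64
value_8 [rbbrbbrr]  L=[-1 -1/2 -3/8 -5/16]  R=[-19/64 -9/32 -1/4 0]  = -39/128
value_9 [rbbrbbrrr]  L=[-1 -1/2 -3/8 -5/16]  R=[-39/128 -19/64 -9/32 -1/4 0]  = -79/256
value_10 [rbbrbbrrrr]  L=[-1 -1/2 -3/8 -5/16]  R=[-79/256 -39/128 -19/64 -9/32 -1/4 0]  = -159/512
value_11 [rbbrbbrrrrb]  L=[-1 -1/2 -3/8 -5/16 -159/512]  R=[-79/256 -39/128 -19/64 -9/32 -1/4 0]  = -317/1024
value_12 [rbbrbbrrrrbb]  L=[-1 -1/2 -3/8 -5/16 -159/512 -317/1024]  R=[-79/256 -39/128 -19/64 -9/32 -1/4 0]  = -633/2048
value_13 [rbbrbbrrrrbbb]  L=[-1 -1/2 -3/8 -5/16 -159/512 -317/1024 -633/2048]  R=[-79/256 -39/128 -19/64 -9/32 -1/4 0]  = -1265/4096
value_14 [rbbrbbrrrrbbbr]  L=[-1 -1/2 -3/8 -5/16 -159/512 -317/1024 -633/2048]  R=[-1265/4096 -79/256 -39/128 -19/64 -9/32 -1/4 0]  = -2531/8192
value_15 [rbbrbbrrrrbbbrr]  L=[-1 -1/2 -3/8 -5/16 -159/512 -317/1024 -633/2048]  R=[-2531/8192 -1265/4096 -79/256 -39/128 -19/64 -9/32 -1/4 0]  = -5063/16384

-5063/16384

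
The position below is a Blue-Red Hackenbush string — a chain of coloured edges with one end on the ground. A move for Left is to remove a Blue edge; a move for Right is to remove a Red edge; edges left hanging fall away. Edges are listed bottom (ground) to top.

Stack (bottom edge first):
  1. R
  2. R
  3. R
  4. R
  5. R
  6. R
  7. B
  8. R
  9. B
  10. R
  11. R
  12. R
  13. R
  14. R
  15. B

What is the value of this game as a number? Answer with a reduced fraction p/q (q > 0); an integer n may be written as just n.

Prefix values for R R R R R R B R B R R R R R B via {L|R} + simplicity:
1 of 15 · R · max L −∞ · min R 0 ⇒ -1
2 of 15 · RR · max L −∞ · min R -1 ⇒ -2
3 of 15 · RRR · max L −∞ · min R -2 ⇒ -3
4 of 15 · RRRR · max L −∞ · min R -3 ⇒ -4
5 of 15 · RRRRR · max L −∞ · min R -4 ⇒ -5
6 of 15 · RRRRRR · max L −∞ · min R -5 ⇒ -6
7 of 15 · RRRRRRB · max L -6 · min R -5 ⇒ -11/2
8 of 15 · RRRRRRBR · max L -6 · min R -11/2 ⇒ -23/4
9 of 15 · RRRRRRBRB · max L -23/4 · min R -11/2 ⇒ -45/8
10 of 15 · RRRRRRBRBR · max L -23/4 · min R -45/8 ⇒ -91/16
11 of 15 · RRRRRRBRBRR · max L -23/4 · min R -91/16 ⇒ -183/32
12 of 15 · RRRRRRBRBRRR · max L -23/4 · min R -183/32 ⇒ -367/64
13 of 15 · RRRRRRBRBRRRR · max L -23/4 · min R -367/64 ⇒ -735/128
14 of 15 · RRRRRRBRBRRRRR · max L -23/4 · min R -735/128 ⇒ -1471/256
15 of 15 · RRRRRRBRBRRRRRB · max L -1471/256 · min R -735/128 ⇒ -2941/512

-2941/512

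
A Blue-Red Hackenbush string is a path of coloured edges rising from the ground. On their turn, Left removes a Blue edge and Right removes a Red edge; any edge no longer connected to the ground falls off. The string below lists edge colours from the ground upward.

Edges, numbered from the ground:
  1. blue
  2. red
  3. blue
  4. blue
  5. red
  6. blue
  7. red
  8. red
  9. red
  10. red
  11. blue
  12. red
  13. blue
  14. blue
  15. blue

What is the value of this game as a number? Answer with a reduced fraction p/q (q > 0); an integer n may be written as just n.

13359/16384

Recurse on prefixes of the 15-edge string blue red blue blue red blue red red red red blue red blue blue blue:
b: Left { 0 }, Right { (no moves) } so simplest 1
br: Left { 0 }, Right { 1 } so simplest 1/2
brb: Left { 0 1/2 }, Right { 1 } so simplest 3/4
brbb: Left { 0 1/2 3/4 }, Right { 1 } so simplest 7/8
brbbr: Left { 0 1/2 3/4 }, Right { 7/8 1 } so simplest 13/16
brbbrb: Left { 0 1/2 3/4 13/16 }, Right { 7/8 1 } so simplest 27/32
brbbrbr: Left { 0 1/2 3/4 13/16 }, Right { 27/32 7/8 1 } so simplest 53/64
brbbrbrr: Left { 0 1/2 3/4 13/16 }, Right { 53/64 27/32 7/8 1 } so simplest 105/128
brbbrbrrr: Left { 0 1/2 3/4 13/16 }, Right { 105/128 53/64 27/32 7/8 1 } so simplest 209/256
brbbrbrrrr: Left { 0 1/2 3/4 13/16 }, Right { 209/256 105/128 53/64 27/32 7/8 1 } so simplest 417/512
brbbrbrrrrb: Left { 0 1/2 3/4 13/16 417/512 }, Right { 209/256 105/128 53/64 27/32 7/8 1 } so simplest 835/1024
brbbrbrrrrbr: Left { 0 1/2 3/4 13/16 417/512 }, Right { 835/1024 209/256 105/128 53/64 27/32 7/8 1 } so simplest 1669/2048
brbbrbrrrrbrb: Left { 0 1/2 3/4 13/16 417/512 1669/2048 }, Right { 835/1024 209/256 105/128 53/64 27/32 7/8 1 } so simplest 3339/4096
brbbrbrrrrbrbb: Left { 0 1/2 3/4 13/16 417/512 1669/2048 3339/4096 }, Right { 835/1024 209/256 105/128 53/64 27/32 7/8 1 } so simplest 6679/8192
brbbrbrrrrbrbbb: Left { 0 1/2 3/4 13/16 417/512 1669/2048 3339/4096 6679/8192 }, Right { 835/1024 209/256 105/128 53/64 27/32 7/8 1 } so simplest 13359/16384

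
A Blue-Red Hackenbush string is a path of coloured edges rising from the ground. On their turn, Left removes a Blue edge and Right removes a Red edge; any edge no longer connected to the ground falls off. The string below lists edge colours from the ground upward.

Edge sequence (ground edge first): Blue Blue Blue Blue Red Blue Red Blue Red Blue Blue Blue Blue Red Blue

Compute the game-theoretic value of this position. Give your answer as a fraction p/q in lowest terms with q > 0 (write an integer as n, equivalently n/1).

7547/2048

step 1: add Blue to get B; options L={ 0 } R={ · } → 1
step 2: add Blue to get BB; options L={ 0 1 } R={ · } → 2
step 3: add Blue to get BBB; options L={ 0 1 2 } R={ · } → 3
step 4: add Blue to get BBBB; options L={ 0 1 2 3 } R={ · } → 4
step 5: add Red to get BBBBR; options L={ 0 1 2 3 } R={ 4 } → 7/2
step 6: add Blue to get BBBBRB; options L={ 0 1 2 3 7/2 } R={ 4 } → 15/4
step 7: add Red to get BBBBRBR; options L={ 0 1 2 3 7/2 } R={ 15/4 4 } → 29/8
step 8: add Blue to get BBBBRBRB; options L={ 0 1 2 3 7/2 29/8 } R={ 15/4 4 } → 59/16
step 9: add Red to get BBBBRBRBR; options L={ 0 1 2 3 7/2 29/8 } R={ 59/16 15/4 4 } → 117/32
step 10: add Blue to get BBBBRBRBRB; options L={ 0 1 2 3 7/2 29/8 117/32 } R={ 59/16 15/4 4 } → 235/64
step 11: add Blue to get BBBBRBRBRBB; options L={ 0 1 2 3 7/2 29/8 117/32 235/64 } R={ 59/16 15/4 4 } → 471/128
step 12: add Blue to get BBBBRBRBRBBB; options L={ 0 1 2 3 7/2 29/8 117/32 235/64 471/128 } R={ 59/16 15/4 4 } → 943/256
step 13: add Blue to get BBBBRBRBRBBBB; options L={ 0 1 2 3 7/2 29/8 117/32 235/64 471/128 943/256 } R={ 59/16 15/4 4 } → 1887/512
step 14: add Red to get BBBBRBRBRBBBBR; options L={ 0 1 2 3 7/2 29/8 117/32 235/64 471/128 943/256 } R={ 1887/512 59/16 15/4 4 } → 3773/1024
step 15: add Blue to get BBBBRBRBRBBBBRB; options L={ 0 1 2 3 7/2 29/8 117/32 235/64 471/128 943/256 3773/1024 } R={ 1887/512 59/16 15/4 4 } → 7547/2048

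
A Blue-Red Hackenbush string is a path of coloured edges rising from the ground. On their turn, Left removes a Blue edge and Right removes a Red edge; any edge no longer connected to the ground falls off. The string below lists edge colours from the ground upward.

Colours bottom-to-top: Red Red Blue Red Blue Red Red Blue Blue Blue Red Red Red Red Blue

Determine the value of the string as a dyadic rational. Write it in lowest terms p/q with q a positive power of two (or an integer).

-13885/8192

v(R) = { ∅ | 0 } so -1
v(RR) = { ∅ | -1,0 } so -2
v(RRB) = { -2 | -1,0 } so -3/2
v(RRBR) = { -2 | -3/2,-1,0 } so -7/4
v(RRBRB) = { -2,-7/4 | -3/2,-1,0 } so -13/8
v(RRBRBR) = { -2,-7/4 | -13/8,-3/2,-1,0 } so -27/16
v(RRBRBRR) = { -2,-7/4 | -27/16,-13/8,-3/2,-1,0 } so -55/32
v(RRBRBRRB) = { -2,-7/4,-55/32 | -27/16,-13/8,-3/2,-1,0 } so -109/64
v(RRBRBRRBB) = { -2,-7/4,-55/32,-109/64 | -27/16,-13/8,-3/2,-1,0 } so -217/128
v(RRBRBRRBBB) = { -2,-7/4,-55/32,-109/64,-217/128 | -27/16,-13/8,-3/2,-1,0 } so -433/256
v(RRBRBRRBBBR) = { -2,-7/4,-55/32,-109/64,-217/128 | -433/256,-27/16,-13/8,-3/2,-1,0 } so -867/512
v(RRBRBRRBBBRR) = { -2,-7/4,-55/32,-109/64,-217/128 | -867/512,-433/256,-27/16,-13/8,-3/2,-1,0 } so -1735/1024
v(RRBRBRRBBBRRR) = { -2,-7/4,-55/32,-109/64,-217/128 | -1735/1024,-867/512,-433/256,-27/16,-13/8,-3/2,-1,0 } so -3471/2048
v(RRBRBRRBBBRRRR) = { -2,-7/4,-55/32,-109/64,-217/128 | -3471/2048,-1735/1024,-867/512,-433/256,-27/16,-13/8,-3/2,-1,0 } so -6943/4096
v(RRBRBRRBBBRRRRB) = { -2,-7/4,-55/32,-109/64,-217/128,-6943/4096 | -3471/2048,-1735/1024,-867/512,-433/256,-27/16,-13/8,-3/2,-1,0 } so -13885/8192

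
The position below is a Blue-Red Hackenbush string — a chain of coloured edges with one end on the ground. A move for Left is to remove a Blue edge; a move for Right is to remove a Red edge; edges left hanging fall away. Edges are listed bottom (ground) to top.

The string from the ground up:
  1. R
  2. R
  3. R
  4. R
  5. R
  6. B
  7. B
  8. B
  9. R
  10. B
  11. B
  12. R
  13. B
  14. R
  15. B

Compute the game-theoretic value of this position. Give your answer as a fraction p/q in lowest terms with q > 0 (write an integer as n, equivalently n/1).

Prefix values for R R R R R B B B R B B R B R B via {L|R} + simplicity:
edge 1 of 15 (R): { ∅ | 0 } so -1
edge 2 of 15 (R): { ∅ | -1; 0 } so -2
edge 3 of 15 (R): { ∅ | -2; -1; 0 } so -3
edge 4 of 15 (R): { ∅ | -3; -2; -1; 0 } so -4
edge 5 of 15 (R): { ∅ | -4; -3; -2; -1; 0 } so -5
edge 6 of 15 (B): { -5 | -4; -3; -2; -1; 0 } so -9/2
edge 7 of 15 (B): { -5; -9/2 | -4; -3; -2; -1; 0 } so -17/4
edge 8 of 15 (B): { -5; -9/2; -17/4 | -4; -3; -2; -1; 0 } so -33/8
edge 9 of 15 (R): { -5; -9/2; -17/4 | -33/8; -4; -3; -2; -1; 0 } so -67/16
edge 10 of 15 (B): { -5; -9/2; -17/4; -67/16 | -33/8; -4; -3; -2; -1; 0 } so -133/32
edge 11 of 15 (B): { -5; -9/2; -17/4; -67/16; -133/32 | -33/8; -4; -3; -2; -1; 0 } so -265/64
edge 12 of 15 (R): { -5; -9/2; -17/4; -67/16; -133/32 | -265/64; -33/8; -4; -3; -2; -1; 0 } so -531/128
edge 13 of 15 (B): { -5; -9/2; -17/4; -67/16; -133/32; -531/128 | -265/64; -33/8; -4; -3; -2; -1; 0 } so -1061/256
edge 14 of 15 (R): { -5; -9/2; -17/4; -67/16; -133/32; -531/128 | -1061/256; -265/64; -33/8; -4; -3; -2; -1; 0 } so -2123/512
edge 15 of 15 (B): { -5; -9/2; -17/4; -67/16; -133/32; -531/128; -2123/512 | -1061/256; -265/64; -33/8; -4; -3; -2; -1; 0 } so -4245/1024

-4245/1024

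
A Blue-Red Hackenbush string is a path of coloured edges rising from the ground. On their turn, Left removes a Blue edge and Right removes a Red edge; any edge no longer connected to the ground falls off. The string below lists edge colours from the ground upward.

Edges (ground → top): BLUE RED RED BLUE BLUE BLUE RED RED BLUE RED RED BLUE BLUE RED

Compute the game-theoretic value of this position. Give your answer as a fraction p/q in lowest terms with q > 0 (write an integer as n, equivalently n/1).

3661/8192

Recurse on prefixes of the 14-edge string BLUE RED RED BLUE BLUE BLUE RED RED BLUE RED RED BLUE BLUE RED:
1 of 14 · B · max L 0 · min R +∞ → 1
2 of 14 · BR · max L 0 · min R 1 → 1/2
3 of 14 · BRR · max L 0 · min R 1/2 → 1/4
4 of 14 · BRRB · max L 1/4 · min R 1/2 → 3/8
5 of 14 · BRRBB · max L 3/8 · min R 1/2 → 7/16
6 of 14 · BRRBBB · max L 7/16 · min R 1/2 → 15/32
7 of 14 · BRRBBBR · max L 7/16 · min R 15/32 → 29/64
8 of 14 · BRRBBBRR · max L 7/16 · min R 29/64 → 57/128
9 of 14 · BRRBBBRRB · max L 57/128 · min R 29/64 → 115/256
10 of 14 · BRRBBBRRBR · max L 57/128 · min R 115/256 → 229/512
11 of 14 · BRRBBBRRBRR · max L 57/128 · min R 229/512 → 457/1024
12 of 14 · BRRBBBRRBRRB · max L 457/1024 · min R 229/512 → 915/2048
13 of 14 · BRRBBBRRBRRBB · max L 915/2048 · min R 229/512 → 1831/4096
14 of 14 · BRRBBBRRBRRBBR · max L 915/2048 · min R 1831/4096 → 3661/8192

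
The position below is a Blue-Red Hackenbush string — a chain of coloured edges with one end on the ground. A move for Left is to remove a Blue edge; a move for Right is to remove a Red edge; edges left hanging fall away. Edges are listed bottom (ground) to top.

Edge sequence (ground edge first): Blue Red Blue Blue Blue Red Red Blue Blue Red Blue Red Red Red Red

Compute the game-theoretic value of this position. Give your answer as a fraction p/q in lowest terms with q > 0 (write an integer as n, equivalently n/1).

14753/16384

Build value(s[:k]) for k = 1..15, string s = Blue Red Blue Blue Blue Red Red Blue Blue Red Blue Red Red Red Red.
value_1 [B]  L=[0]  R=[—]  so 1
value_2 [BR]  L=[0]  R=[1]  so 1/2
value_3 [BRB]  L=[0; 1/2]  R=[1]  so 3/4
value_4 [BRBB]  L=[0; 1/2; 3/4]  R=[1]  so 7/8
value_5 [BRBBB]  L=[0; 1/2; 3/4; 7/8]  R=[1]  so 15/16
value_6 [BRBBBR]  L=[0; 1/2; 3/4; 7/8]  R=[15/16; 1]  so 29/32
value_7 [BRBBBRR]  L=[0; 1/2; 3/4; 7/8]  R=[29/32; 15/16; 1]  so 57/64
value_8 [BRBBBRRB]  L=[0; 1/2; 3/4; 7/8; 57/64]  R=[29/32; 15/16; 1]  so 115/128
value_9 [BRBBBRRBB]  L=[0; 1/2; 3/4; 7/8; 57/64; 115/128]  R=[29/32; 15/16; 1]  so 231/256
value_10 [BRBBBRRBBR]  L=[0; 1/2; 3/4; 7/8; 57/64; 115/128]  R=[231/256; 29/32; 15/16; 1]  so 461/512
value_11 [BRBBBRRBBRB]  L=[0; 1/2; 3/4; 7/8; 57/64; 115/128; 461/512]  R=[231/256; 29/32; 15/16; 1]  so 923/1024
value_12 [BRBBBRRBBRBR]  L=[0; 1/2; 3/4; 7/8; 57/64; 115/128; 461/512]  R=[923/1024; 231/256; 29/32; 15/16; 1]  so 1845/2048
value_13 [BRBBBRRBBRBRR]  L=[0; 1/2; 3/4; 7/8; 57/64; 115/128; 461/512]  R=[1845/2048; 923/1024; 231/256; 29/32; 15/16; 1]  so 3689/4096
value_14 [BRBBBRRBBRBRRR]  L=[0; 1/2; 3/4; 7/8; 57/64; 115/128; 461/512]  R=[3689/4096; 1845/2048; 923/1024; 231/256; 29/32; 15/16; 1]  so 7377/8192
value_15 [BRBBBRRBBRBRRRR]  L=[0; 1/2; 3/4; 7/8; 57/64; 115/128; 461/512]  R=[7377/8192; 3689/4096; 1845/2048; 923/1024; 231/256; 29/32; 15/16; 1]  so 14753/16384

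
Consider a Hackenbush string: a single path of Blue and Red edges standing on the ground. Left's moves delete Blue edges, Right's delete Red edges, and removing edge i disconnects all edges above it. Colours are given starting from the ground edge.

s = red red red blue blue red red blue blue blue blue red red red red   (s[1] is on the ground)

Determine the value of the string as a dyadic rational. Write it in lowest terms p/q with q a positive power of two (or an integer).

-9759/4096

edge 1 of 15 (red): { — | 0 } -> -1
edge 2 of 15 (red): { — | -1,0 } -> -2
edge 3 of 15 (red): { — | -2,-1,0 } -> -3
edge 4 of 15 (blue): { -3 | -2,-1,0 } -> -5/2
edge 5 of 15 (blue): { -3,-5/2 | -2,-1,0 } -> -9/4
edge 6 of 15 (red): { -3,-5/2 | -9/4,-2,-1,0 } -> -19/8
edge 7 of 15 (red): { -3,-5/2 | -19/8,-9/4,-2,-1,0 } -> -39/16
edge 8 of 15 (blue): { -3,-5/2,-39/16 | -19/8,-9/4,-2,-1,0 } -> -77/32
edge 9 of 15 (blue): { -3,-5/2,-39/16,-77/32 | -19/8,-9/4,-2,-1,0 } -> -153/64
edge 10 of 15 (blue): { -3,-5/2,-39/16,-77/32,-153/64 | -19/8,-9/4,-2,-1,0 } -> -305/128
edge 11 of 15 (blue): { -3,-5/2,-39/16,-77/32,-153/64,-305/128 | -19/8,-9/4,-2,-1,0 } -> -609/256
edge 12 of 15 (red): { -3,-5/2,-39/16,-77/32,-153/64,-305/128 | -609/256,-19/8,-9/4,-2,-1,0 } -> -1219/512
edge 13 of 15 (red): { -3,-5/2,-39/16,-77/32,-153/64,-305/128 | -1219/512,-609/256,-19/8,-9/4,-2,-1,0 } -> -2439/1024
edge 14 of 15 (red): { -3,-5/2,-39/16,-77/32,-153/64,-305/128 | -2439/1024,-1219/512,-609/256,-19/8,-9/4,-2,-1,0 } -> -4879/2048
edge 15 of 15 (red): { -3,-5/2,-39/16,-77/32,-153/64,-305/128 | -4879/2048,-2439/1024,-1219/512,-609/256,-19/8,-9/4,-2,-1,0 } -> -9759/4096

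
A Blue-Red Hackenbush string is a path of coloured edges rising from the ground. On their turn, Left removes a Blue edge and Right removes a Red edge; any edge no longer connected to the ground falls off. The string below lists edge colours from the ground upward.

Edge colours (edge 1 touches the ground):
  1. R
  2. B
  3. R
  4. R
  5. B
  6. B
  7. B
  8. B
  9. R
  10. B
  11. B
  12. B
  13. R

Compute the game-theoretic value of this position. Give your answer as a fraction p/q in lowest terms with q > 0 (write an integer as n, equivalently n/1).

-3107/4096

Build g(s[:k]) for k = 1..13, string s = R B R R B B B B R B B B R.
R: Left { — }, Right { 0 } so simplest -1
RB: Left { -1 }, Right { 0 } so simplest -1/2
RBR: Left { -1 }, Right { -1/2 0 } so simplest -3/4
RBRR: Left { -1 }, Right { -3/4 -1/2 0 } so simplest -7/8
RBRRB: Left { -1 -7/8 }, Right { -3/4 -1/2 0 } so simplest -13/16
RBRRBB: Left { -1 -7/8 -13/16 }, Right { -3/4 -1/2 0 } so simplest -25/32
RBRRBBB: Left { -1 -7/8 -13/16 -25/32 }, Right { -3/4 -1/2 0 } so simplest -49/64
RBRRBBBB: Left { -1 -7/8 -13/16 -25/32 -49/64 }, Right { -3/4 -1/2 0 } so simplest -97/128
RBRRBBBBR: Left { -1 -7/8 -13/16 -25/32 -49/64 }, Right { -97/128 -3/4 -1/2 0 } so simplest -195/256
RBRRBBBBRB: Left { -1 -7/8 -13/16 -25/32 -49/64 -195/256 }, Right { -97/128 -3/4 -1/2 0 } so simplest -389/512
RBRRBBBBRBB: Left { -1 -7/8 -13/16 -25/32 -49/64 -195/256 -389/512 }, Right { -97/128 -3/4 -1/2 0 } so simplest -777/1024
RBRRBBBBRBBB: Left { -1 -7/8 -13/16 -25/32 -49/64 -195/256 -389/512 -777/1024 }, Right { -97/128 -3/4 -1/2 0 } so simplest -1553/2048
RBRRBBBBRBBBR: Left { -1 -7/8 -13/16 -25/32 -49/64 -195/256 -389/512 -777/1024 }, Right { -1553/2048 -97/128 -3/4 -1/2 0 } so simplest -3107/4096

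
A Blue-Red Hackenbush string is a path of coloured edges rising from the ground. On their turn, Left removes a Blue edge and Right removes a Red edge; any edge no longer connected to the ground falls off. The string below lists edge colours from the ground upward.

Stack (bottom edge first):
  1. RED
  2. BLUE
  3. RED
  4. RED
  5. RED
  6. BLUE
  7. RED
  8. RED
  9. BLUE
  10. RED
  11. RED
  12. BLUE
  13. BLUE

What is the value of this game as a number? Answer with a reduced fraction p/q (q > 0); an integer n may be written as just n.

-3801/4096

Recurse on prefixes of the 13-edge string RED BLUE RED RED RED BLUE RED RED BLUE RED RED BLUE BLUE:
R: Left { · }, Right { 0 } → simplest -1
RB: Left { -1 }, Right { 0 } → simplest -1/2
RBR: Left { -1 }, Right { -1/2, 0 } → simplest -3/4
RBRR: Left { -1 }, Right { -3/4, -1/2, 0 } → simplest -7/8
RBRRR: Left { -1 }, Right { -7/8, -3/4, -1/2, 0 } → simplest -15/16
RBRRRB: Left { -1, -15/16 }, Right { -7/8, -3/4, -1/2, 0 } → simplest -29/32
RBRRRBR: Left { -1, -15/16 }, Right { -29/32, -7/8, -3/4, -1/2, 0 } → simplest -59/64
RBRRRBRR: Left { -1, -15/16 }, Right { -59/64, -29/32, -7/8, -3/4, -1/2, 0 } → simplest -119/128
RBRRRBRRB: Left { -1, -15/16, -119/128 }, Right { -59/64, -29/32, -7/8, -3/4, -1/2, 0 } → simplest -237/256
RBRRRBRRBR: Left { -1, -15/16, -119/128 }, Right { -237/256, -59/64, -29/32, -7/8, -3/4, -1/2, 0 } → simplest -475/512
RBRRRBRRBRR: Left { -1, -15/16, -119/128 }, Right { -475/512, -237/256, -59/64, -29/32, -7/8, -3/4, -1/2, 0 } → simplest -951/1024
RBRRRBRRBRRB: Left { -1, -15/16, -119/128, -951/1024 }, Right { -475/512, -237/256, -59/64, -29/32, -7/8, -3/4, -1/2, 0 } → simplest -1901/2048
RBRRRBRRBRRBB: Left { -1, -15/16, -119/128, -951/1024, -1901/2048 }, Right { -475/512, -237/256, -59/64, -29/32, -7/8, -3/4, -1/2, 0 } → simplest -3801/4096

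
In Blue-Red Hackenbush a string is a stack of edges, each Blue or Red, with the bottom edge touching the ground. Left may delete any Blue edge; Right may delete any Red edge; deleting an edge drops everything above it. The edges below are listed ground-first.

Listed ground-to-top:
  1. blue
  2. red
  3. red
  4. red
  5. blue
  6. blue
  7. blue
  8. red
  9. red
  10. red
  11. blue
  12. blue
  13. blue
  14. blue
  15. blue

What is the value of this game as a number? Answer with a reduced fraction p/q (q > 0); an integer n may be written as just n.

3647/16384

step 1: add blue to get b; options L={ 0 } R={ · } -> 1
step 2: add red to get br; options L={ 0 } R={ 1 } -> 1/2
step 3: add red to get brr; options L={ 0 } R={ 1/2 1 } -> 1/4
step 4: add red to get brrr; options L={ 0 } R={ 1/4 1/2 1 } -> 1/8
step 5: add blue to get brrrb; options L={ 0 1/8 } R={ 1/4 1/2 1 } -> 3/16
step 6: add blue to get brrrbb; options L={ 0 1/8 3/16 } R={ 1/4 1/2 1 } -> 7/32
step 7: add blue to get brrrbbb; options L={ 0 1/8 3/16 7/32 } R={ 1/4 1/2 1 } -> 15/64
step 8: add red to get brrrbbbr; options L={ 0 1/8 3/16 7/32 } R={ 15/64 1/4 1/2 1 } -> 29/128
step 9: add red to get brrrbbbrr; options L={ 0 1/8 3/16 7/32 } R={ 29/128 15/64 1/4 1/2 1 } -> 57/256
step 10: add red to get brrrbbbrrr; options L={ 0 1/8 3/16 7/32 } R={ 57/256 29/128 15/64 1/4 1/2 1 } -> 113/512
step 11: add blue to get brrrbbbrrrb; options L={ 0 1/8 3/16 7/32 113/512 } R={ 57/256 29/128 15/64 1/4 1/2 1 } -> 227/1024
step 12: add blue to get brrrbbbrrrbb; options L={ 0 1/8 3/16 7/32 113/512 227/1024 } R={ 57/256 29/128 15/64 1/4 1/2 1 } -> 455/2048
step 13: add blue to get brrrbbbrrrbbb; options L={ 0 1/8 3/16 7/32 113/512 227/1024 455/2048 } R={ 57/256 29/128 15/64 1/4 1/2 1 } -> 911/4096
step 14: add blue to get brrrbbbrrrbbbb; options L={ 0 1/8 3/16 7/32 113/512 227/1024 455/2048 911/4096 } R={ 57/256 29/128 15/64 1/4 1/2 1 } -> 1823/8192
step 15: add blue to get brrrbbbrrrbbbbb; options L={ 0 1/8 3/16 7/32 113/512 227/1024 455/2048 911/4096 1823/8192 } R={ 57/256 29/128 15/64 1/4 1/2 1 } -> 3647/16384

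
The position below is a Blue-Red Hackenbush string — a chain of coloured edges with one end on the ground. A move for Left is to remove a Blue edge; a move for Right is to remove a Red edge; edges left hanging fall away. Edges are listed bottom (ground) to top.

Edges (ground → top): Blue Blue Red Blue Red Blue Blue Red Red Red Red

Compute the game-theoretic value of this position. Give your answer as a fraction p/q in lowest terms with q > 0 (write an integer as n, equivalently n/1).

Prefix values for Blue Blue Red Blue Red Blue Blue Red Red Red Red via {L|R} + simplicity:
1 of 11 · B · max L 0 · min R +∞ ⇒ 1
2 of 11 · BB · max L 1 · min R +∞ ⇒ 2
3 of 11 · BBR · max L 1 · min R 2 ⇒ 3/2
4 of 11 · BBRB · max L 3/2 · min R 2 ⇒ 7/4
5 of 11 · BBRBR · max L 3/2 · min R 7/4 ⇒ 13/8
6 of 11 · BBRBRB · max L 13/8 · min R 7/4 ⇒ 27/16
7 of 11 · BBRBRBB · max L 27/16 · min R 7/4 ⇒ 55/32
8 of 11 · BBRBRBBR · max L 27/16 · min R 55/32 ⇒ 109/64
9 of 11 · BBRBRBBRR · max L 27/16 · min R 109/64 ⇒ 217/128
10 of 11 · BBRBRBBRRR · max L 27/16 · min R 217/128 ⇒ 433/256
11 of 11 · BBRBRBBRRRR · max L 27/16 · min R 433/256 ⇒ 865/512

865/512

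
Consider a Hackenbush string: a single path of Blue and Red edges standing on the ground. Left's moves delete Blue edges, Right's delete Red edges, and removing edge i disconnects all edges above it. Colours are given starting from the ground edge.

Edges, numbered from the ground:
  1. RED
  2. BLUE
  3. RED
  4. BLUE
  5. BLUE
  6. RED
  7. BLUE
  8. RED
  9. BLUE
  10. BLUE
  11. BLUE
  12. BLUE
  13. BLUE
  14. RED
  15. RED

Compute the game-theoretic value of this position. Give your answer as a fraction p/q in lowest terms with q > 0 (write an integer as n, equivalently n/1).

-9479/16384

step 1: add RED to get R; options L={ none } R={ 0 } → -1
step 2: add BLUE to get RB; options L={ -1 } R={ 0 } → -1/2
step 3: add RED to get RBR; options L={ -1 } R={ -1/2 0 } → -3/4
step 4: add BLUE to get RBRB; options L={ -1 -3/4 } R={ -1/2 0 } → -5/8
step 5: add BLUE to get RBRBB; options L={ -1 -3/4 -5/8 } R={ -1/2 0 } → -9/16
step 6: add RED to get RBRBBR; options L={ -1 -3/4 -5/8 } R={ -9/16 -1/2 0 } → -19/32
step 7: add BLUE to get RBRBBRB; options L={ -1 -3/4 -5/8 -19/32 } R={ -9/16 -1/2 0 } → -37/64
step 8: add RED to get RBRBBRBR; options L={ -1 -3/4 -5/8 -19/32 } R={ -37/64 -9/16 -1/2 0 } → -75/128
step 9: add BLUE to get RBRBBRBRB; options L={ -1 -3/4 -5/8 -19/32 -75/128 } R={ -37/64 -9/16 -1/2 0 } → -149/256
step 10: add BLUE to get RBRBBRBRBB; options L={ -1 -3/4 -5/8 -19/32 -75/128 -149/256 } R={ -37/64 -9/16 -1/2 0 } → -297/512
step 11: add BLUE to get RBRBBRBRBBB; options L={ -1 -3/4 -5/8 -19/32 -75/128 -149/256 -297/512 } R={ -37/64 -9/16 -1/2 0 } → -593/1024
step 12: add BLUE to get RBRBBRBRBBBB; options L={ -1 -3/4 -5/8 -19/32 -75/128 -149/256 -297/512 -593/1024 } R={ -37/64 -9/16 -1/2 0 } → -1185/2048
step 13: add BLUE to get RBRBBRBRBBBBB; options L={ -1 -3/4 -5/8 -19/32 -75/128 -149/256 -297/512 -593/1024 -1185/2048 } R={ -37/64 -9/16 -1/2 0 } → -2369/4096
step 14: add RED to get RBRBBRBRBBBBBR; options L={ -1 -3/4 -5/8 -19/32 -75/128 -149/256 -297/512 -593/1024 -1185/2048 } R={ -2369/4096 -37/64 -9/16 -1/2 0 } → -4739/8192
step 15: add RED to get RBRBBRBRBBBBBRR; options L={ -1 -3/4 -5/8 -19/32 -75/128 -149/256 -297/512 -593/1024 -1185/2048 } R={ -4739/8192 -2369/4096 -37/64 -9/16 -1/2 0 } → -9479/16384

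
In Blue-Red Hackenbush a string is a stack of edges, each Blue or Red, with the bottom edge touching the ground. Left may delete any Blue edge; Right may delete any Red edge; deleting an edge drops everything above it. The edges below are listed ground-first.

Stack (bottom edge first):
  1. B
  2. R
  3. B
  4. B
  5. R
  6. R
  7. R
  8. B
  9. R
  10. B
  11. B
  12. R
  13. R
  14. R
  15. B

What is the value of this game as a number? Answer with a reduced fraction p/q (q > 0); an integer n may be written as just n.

12643/16384

Build G(s[:k]) for k = 1..15, string s = B R B B R R R B R B B R R R B.
1 of 15 · B · max L 0 · min R +∞ -> 1
2 of 15 · BR · max L 0 · min R 1 -> 1/2
3 of 15 · BRB · max L 1/2 · min R 1 -> 3/4
4 of 15 · BRBB · max L 3/4 · min R 1 -> 7/8
5 of 15 · BRBBR · max L 3/4 · min R 7/8 -> 13/16
6 of 15 · BRBBRR · max L 3/4 · min R 13/16 -> 25/32
7 of 15 · BRBBRRR · max L 3/4 · min R 25/32 -> 49/64
8 of 15 · BRBBRRRB · max L 49/64 · min R 25/32 -> 99/128
9 of 15 · BRBBRRRBR · max L 49/64 · min R 99/128 -> 197/256
10 of 15 · BRBBRRRBRB · max L 197/256 · min R 99/128 -> 395/512
11 of 15 · BRBBRRRBRBB · max L 395/512 · min R 99/128 -> 791/1024
12 of 15 · BRBBRRRBRBBR · max L 395/512 · min R 791/1024 -> 1581/2048
13 of 15 · BRBBRRRBRBBRR · max L 395/512 · min R 1581/2048 -> 3161/4096
14 of 15 · BRBBRRRBRBBRRR · max L 395/512 · min R 3161/4096 -> 6321/8192
15 of 15 · BRBBRRRBRBBRRRB · max L 6321/8192 · min R 3161/4096 -> 12643/16384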